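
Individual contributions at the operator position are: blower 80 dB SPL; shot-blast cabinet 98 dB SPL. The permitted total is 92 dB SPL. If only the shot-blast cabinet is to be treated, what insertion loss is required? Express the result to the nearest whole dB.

6 dB

Fixed contribution from the other source: Σ 10^(L/10) = 10^(80/10) = 1.000e+08 (80.00 dB SPL).
To meet 92 dB SPL overall, the treated shot-blast cabinet may contribute at most 10^(92/10) − 1.000e+08 = 1.485e+09, i.e. 91.72 dB SPL.
So the shot-blast cabinet must be reduced from 98 to 91.72 dB SPL: IL = 6.28 dB.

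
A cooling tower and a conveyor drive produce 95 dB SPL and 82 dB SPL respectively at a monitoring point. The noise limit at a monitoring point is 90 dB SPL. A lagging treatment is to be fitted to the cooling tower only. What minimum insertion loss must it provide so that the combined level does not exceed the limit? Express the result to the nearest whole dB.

6 dB

Everything except the cooling tower sums to 10^(82/10) = 1.585e+08 in linear terms, 82.00 dB SPL.
The limit corresponds to 10^(90/10) = 1.000e+09; subtracting the fixed part leaves 8.415e+08 for the cooling tower, i.e. 89.25 dB SPL.
Required insertion loss = 95 − 89.25 = 5.75 dB.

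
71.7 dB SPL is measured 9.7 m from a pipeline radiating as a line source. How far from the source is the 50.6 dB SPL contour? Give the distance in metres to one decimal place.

1249.6 m

The 21.1 dB drop corresponds to a distance ratio of 10^(21.1/10) for a line source.
r₂ = 9.7·10^((71.7−50.6)/10) = 9.7·10^(21.1/10) = 1249.60 m.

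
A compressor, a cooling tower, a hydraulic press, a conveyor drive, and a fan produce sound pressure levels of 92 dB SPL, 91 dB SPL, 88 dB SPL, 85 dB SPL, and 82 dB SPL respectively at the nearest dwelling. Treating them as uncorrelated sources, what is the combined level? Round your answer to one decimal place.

96.0 dB SPL

For uncorrelated sources the intensities add, so convert each level to linear form, sum, and take 10·log₁₀ of the total.
Σ 10^(L/10) = 10^(92/10) + 10^(91/10) + 10^(88/10) + 10^(85/10) + 10^(82/10) = 3.949e+09.
L_total = 10·log₁₀(3.949e+09) = 95.97 dB SPL.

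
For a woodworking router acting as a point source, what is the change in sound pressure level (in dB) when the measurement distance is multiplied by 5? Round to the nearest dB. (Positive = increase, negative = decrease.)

-14 dB

With spherical spreading the level changes by −20·log₁₀(r₂/r₁).
ΔL = −20·log₁₀(5) = -13.98 dB.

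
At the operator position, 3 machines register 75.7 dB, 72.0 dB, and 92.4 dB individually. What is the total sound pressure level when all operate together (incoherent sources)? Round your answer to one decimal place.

92.5 dB

For uncorrelated sources the intensities add, so convert each level to linear form, sum, and take 10·log₁₀ of the total.
Σ 10^(L/10) = 10^(75.7/10) + 10^(72.0/10) + 10^(92.4/10) = 1.791e+09.
L_total = 10·log₁₀(1.791e+09) = 92.53 dB.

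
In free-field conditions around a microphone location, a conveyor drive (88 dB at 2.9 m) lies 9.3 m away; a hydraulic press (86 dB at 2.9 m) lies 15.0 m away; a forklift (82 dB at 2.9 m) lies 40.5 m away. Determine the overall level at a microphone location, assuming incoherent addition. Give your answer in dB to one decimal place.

Apply inverse-square spreading to bring every level to the receiver, then sum 10^(L/10).
conveyor drive: 88 − 20·log₁₀(9.3/2.9) = 88 − 10.12 = 77.88 dB.
hydraulic press: 86 − 20·log₁₀(15.0/2.9) = 86 − 14.27 = 71.73 dB.
forklift: 82 − 20·log₁₀(40.5/2.9) = 82 − 22.90 = 59.10 dB.
Σ 10^(L/10) = 7.705e+07 → L_total = 10·log₁₀(7.705e+07) = 78.87 dB.

78.9 dB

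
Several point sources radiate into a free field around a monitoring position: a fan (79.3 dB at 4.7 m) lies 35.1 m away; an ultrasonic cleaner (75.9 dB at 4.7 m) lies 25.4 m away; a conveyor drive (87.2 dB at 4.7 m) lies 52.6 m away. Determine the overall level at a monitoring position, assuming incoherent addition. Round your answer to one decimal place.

First find each source's level at the receiver (point-source: −20·log₁₀(r/r_ref)), then combine on an intensity basis.
fan: 79.3 − 20·log₁₀(35.1/4.7) = 79.3 − 17.46 = 61.84 dB.
ultrasonic cleaner: 75.9 − 20·log₁₀(25.4/4.7) = 75.9 − 14.65 = 61.25 dB.
conveyor drive: 87.2 − 20·log₁₀(52.6/4.7) = 87.2 − 20.98 = 66.22 dB.
Σ 10^(L/10) = 7.048e+06 → L_total = 10·log₁₀(7.048e+06) = 68.48 dB.

68.5 dB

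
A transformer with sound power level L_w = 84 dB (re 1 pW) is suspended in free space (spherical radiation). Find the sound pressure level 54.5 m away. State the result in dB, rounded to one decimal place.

38.3 dB

Free-field spherical radiation: L_p = L_w − 10·log₁₀(4π·r²), r = 54.5 m.
4π·r² = 3.733e+04 m², 10·log₁₀ of that is 45.720 dB.
L_p = 84 − 45.720 = 38.28 dB.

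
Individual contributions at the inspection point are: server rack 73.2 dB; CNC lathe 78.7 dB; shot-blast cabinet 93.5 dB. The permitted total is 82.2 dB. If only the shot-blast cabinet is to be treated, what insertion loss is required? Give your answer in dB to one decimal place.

Fixed contribution from the other sources: Σ 10^(L/10) = 10^(73.2/10) + 10^(78.7/10) = 9.502e+07 (79.78 dB).
The limit corresponds to 10^(82.2/10) = 1.660e+08; subtracting the fixed part leaves 7.093e+07 for the shot-blast cabinet, i.e. 78.51 dB.
Required insertion loss = 93.5 − 78.51 = 14.99 dB.

15.0 dB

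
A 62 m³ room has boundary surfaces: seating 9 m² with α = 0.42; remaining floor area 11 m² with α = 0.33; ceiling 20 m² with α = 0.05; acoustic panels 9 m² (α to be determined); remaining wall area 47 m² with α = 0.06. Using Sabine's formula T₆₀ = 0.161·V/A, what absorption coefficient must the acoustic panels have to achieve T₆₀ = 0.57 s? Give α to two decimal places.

0.70

A = 0.161·V/T₆₀ = 0.161·62/0.57 = 17.51 m² sabins.
Absorption from the other surfaces = 9·0.42 + 11·0.33 + 20·0.05 + 47·0.06 = 11.23 m², so the acoustic panels must supply 6.28 m² over 9 m².
α = 6.28/9 = 0.698.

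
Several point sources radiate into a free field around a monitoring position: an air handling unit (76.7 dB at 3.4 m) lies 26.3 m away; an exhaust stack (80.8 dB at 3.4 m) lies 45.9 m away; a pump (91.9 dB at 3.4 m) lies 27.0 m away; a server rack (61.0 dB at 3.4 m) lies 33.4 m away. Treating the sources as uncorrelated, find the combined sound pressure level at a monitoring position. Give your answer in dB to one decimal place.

74.2 dB

Propagate each source to the receiver with L = L_ref − 20·log₁₀(r/r_ref), then add intensities.
air handling unit: 76.7 − 20·log₁₀(26.3/3.4) = 76.7 − 17.77 = 58.93 dB.
exhaust stack: 80.8 − 20·log₁₀(45.9/3.4) = 80.8 − 22.61 = 58.19 dB.
pump: 91.9 − 20·log₁₀(27.0/3.4) = 91.9 − 18.00 = 73.90 dB.
server rack: 61.0 − 20·log₁₀(33.4/3.4) = 61.0 − 19.85 = 41.15 dB.
Σ 10^(L/10) = 2.601e+07 → L_total = 10·log₁₀(2.601e+07) = 74.15 dB.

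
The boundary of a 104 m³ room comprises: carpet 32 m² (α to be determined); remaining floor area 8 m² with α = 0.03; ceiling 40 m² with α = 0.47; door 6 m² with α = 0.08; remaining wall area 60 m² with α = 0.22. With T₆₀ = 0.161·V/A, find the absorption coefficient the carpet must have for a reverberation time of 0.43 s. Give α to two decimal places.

0.19

A = 0.161·V/T₆₀ = 0.161·104/0.43 = 38.94 m² sabins.
Absorption from the other surfaces = 8·0.03 + 40·0.47 + 6·0.08 + 60·0.22 = 32.72 m², so the carpet must supply 6.22 m² over 32 m².
α = 6.22/32 = 0.194.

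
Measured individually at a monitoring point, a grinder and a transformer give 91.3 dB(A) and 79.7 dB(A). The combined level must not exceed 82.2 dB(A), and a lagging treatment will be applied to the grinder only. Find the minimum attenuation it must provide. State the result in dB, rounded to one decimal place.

12.7 dB

Fixed contribution from the other source: Σ 10^(L/10) = 10^(79.7/10) = 9.333e+07 (79.70 dB(A)).
The limit corresponds to 10^(82.2/10) = 1.660e+08; subtracting the fixed part leaves 7.263e+07 for the grinder, i.e. 78.61 dB(A).
Required insertion loss = 91.3 − 78.61 = 12.69 dB.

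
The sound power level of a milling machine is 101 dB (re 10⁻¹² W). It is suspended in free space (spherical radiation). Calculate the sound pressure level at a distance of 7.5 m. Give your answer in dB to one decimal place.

72.5 dB

Free-field spherical radiation: L_p = L_w − 10·log₁₀(4π·r²), r = 7.5 m.
4π·r² = 706.9 m², 10·log₁₀ of that is 28.493 dB.
L_p = 101 − 28.493 = 72.51 dB.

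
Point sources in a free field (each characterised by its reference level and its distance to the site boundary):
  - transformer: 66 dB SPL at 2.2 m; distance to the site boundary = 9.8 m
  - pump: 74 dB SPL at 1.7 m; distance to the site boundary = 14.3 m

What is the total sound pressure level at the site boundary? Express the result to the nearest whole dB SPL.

57 dB SPL

First find each source's level at the receiver (point-source: −20·log₁₀(r/r_ref)), then combine on an intensity basis.
transformer: 66 − 20·log₁₀(9.8/2.2) = 66 − 12.98 = 53.02 dB SPL.
pump: 74 − 20·log₁₀(14.3/1.7) = 74 − 18.50 = 55.50 dB SPL.
Σ 10^(L/10) = 5.556e+05 → L_total = 10·log₁₀(5.556e+05) = 57.45 dB SPL.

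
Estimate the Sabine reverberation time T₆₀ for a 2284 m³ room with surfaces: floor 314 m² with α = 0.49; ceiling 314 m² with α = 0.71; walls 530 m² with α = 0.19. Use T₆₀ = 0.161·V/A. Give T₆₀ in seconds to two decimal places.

0.77 s

A = Σ Sᵢαᵢ = 314·0.49 + 314·0.71 + 530·0.19 = 477.50 m².
T₆₀ = 0.161·V/A = 0.161·2284/477.50 = 0.770 s.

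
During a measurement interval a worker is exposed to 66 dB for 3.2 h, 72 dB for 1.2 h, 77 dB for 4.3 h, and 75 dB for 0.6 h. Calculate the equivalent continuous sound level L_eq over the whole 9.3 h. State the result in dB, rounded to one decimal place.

74.6 dB

The energy average is taken in the linear domain: L_eq = 10·log₁₀[(Σ tᵢ·10^(Lᵢ/10))/T], T = 9.3 h.
Σ tᵢ·10^(Lᵢ/10) = 3.2·10^(66/10) + 1.2·10^(72/10) + 4.3·10^(77/10) + 0.6·10^(75/10) = 2.662e+08.
L_eq = 10·log₁₀(2.662e+08/9.3) = 74.57 dB.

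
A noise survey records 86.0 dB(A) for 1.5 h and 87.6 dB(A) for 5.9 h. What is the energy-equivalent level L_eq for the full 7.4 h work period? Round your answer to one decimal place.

Weight each interval's intensity by its duration and average over T = 7.4 h:
Σ tᵢ·10^(Lᵢ/10) = 1.5·10^(86.0/10) + 5.9·10^(87.6/10) = 3.992e+09.
L_eq = 10·log₁₀(3.992e+09/7.4) = 87.32 dB(A).

87.3 dB(A)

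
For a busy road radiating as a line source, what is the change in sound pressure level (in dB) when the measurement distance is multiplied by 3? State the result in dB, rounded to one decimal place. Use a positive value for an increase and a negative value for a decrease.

-4.8 dB

A line source loses 3 dB per doubling of distance; generally ΔL = −10·log₁₀(r₂/r₁).
ΔL = −10·log₁₀(3) = -4.77 dB.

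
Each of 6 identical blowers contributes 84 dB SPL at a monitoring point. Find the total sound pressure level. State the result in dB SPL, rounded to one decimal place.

91.8 dB SPL

L_total = L₁ + 10·log₁₀ N for N identical incoherent sources.
L_total = 84 + 10·log₁₀(6) = 84 + 7.782 = 91.78 dB SPL.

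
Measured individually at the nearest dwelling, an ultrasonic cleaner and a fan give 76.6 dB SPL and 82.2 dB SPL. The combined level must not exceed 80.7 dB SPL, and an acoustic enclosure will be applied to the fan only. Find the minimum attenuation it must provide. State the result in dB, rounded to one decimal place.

Fixed contribution from the other source: Σ 10^(L/10) = 10^(76.6/10) = 4.571e+07 (76.60 dB SPL).
The limit corresponds to 10^(80.7/10) = 1.175e+08; subtracting the fixed part leaves 7.178e+07 for the fan, i.e. 78.56 dB SPL.
So the fan must be reduced from 82.2 to 78.56 dB SPL: IL = 3.64 dB.

3.6 dB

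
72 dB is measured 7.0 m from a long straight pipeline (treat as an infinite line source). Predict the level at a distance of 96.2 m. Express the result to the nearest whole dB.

61 dB

Cylindrical spreading from a line source gives a 10·log₁₀(r₂/r₁) drop.
L₂ = 72 − 10·log₁₀(96.2/7.0) = 72 − 11.381 = 60.62 dB.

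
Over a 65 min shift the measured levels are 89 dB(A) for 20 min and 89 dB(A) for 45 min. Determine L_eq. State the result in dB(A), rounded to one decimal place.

89.0 dB(A)

The energy average is taken in the linear domain: L_eq = 10·log₁₀[(Σ tᵢ·10^(Lᵢ/10))/T], T = 65 min.
Σ tᵢ·10^(Lᵢ/10) = 20·10^(89/10) + 45·10^(89/10) = 5.163e+10.
L_eq = 10·log₁₀(5.163e+10/65) = 89.00 dB(A).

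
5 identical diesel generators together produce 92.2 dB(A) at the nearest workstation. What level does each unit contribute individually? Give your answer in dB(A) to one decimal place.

85.2 dB(A)

Dividing the total intensity by 5 lowers the level by 10·log₁₀ 5 = 6.990 dB: L₁ = 92.2 − 6.990.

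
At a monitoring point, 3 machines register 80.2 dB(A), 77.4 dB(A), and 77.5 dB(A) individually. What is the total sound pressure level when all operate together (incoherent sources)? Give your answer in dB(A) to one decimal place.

83.3 dB(A)

Incoherent sources combine by intensity addition: L_total = 10·log₁₀(Σ 10^(L_i/10)).
Σ 10^(L/10) = 10^(80.2/10) + 10^(77.4/10) + 10^(77.5/10) = 2.159e+08.
L_total = 10·log₁₀(2.159e+08) = 83.34 dB(A).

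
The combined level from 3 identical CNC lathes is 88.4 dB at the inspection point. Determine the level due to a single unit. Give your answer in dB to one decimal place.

83.6 dB

For N identical incoherent sources L_total = L₁ + 10·log₁₀ N, so L₁ = 88.4 − 10·log₁₀(3) = 88.4 − 4.771.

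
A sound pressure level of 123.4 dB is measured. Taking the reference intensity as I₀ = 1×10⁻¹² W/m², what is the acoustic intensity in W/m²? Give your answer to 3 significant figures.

2.19 W/m²

I = I₀·10^(L/10) = 10⁻¹² × 10^(123.4/10) = 10^(0.340).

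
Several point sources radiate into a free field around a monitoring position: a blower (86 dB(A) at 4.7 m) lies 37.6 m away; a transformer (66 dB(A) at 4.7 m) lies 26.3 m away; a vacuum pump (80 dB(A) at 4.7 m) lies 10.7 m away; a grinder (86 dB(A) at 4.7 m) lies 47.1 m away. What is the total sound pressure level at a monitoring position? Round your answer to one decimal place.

Propagate each source to the receiver with L = L_ref − 20·log₁₀(r/r_ref), then add intensities.
blower: 86 − 20·log₁₀(37.6/4.7) = 86 − 18.06 = 67.94 dB(A).
transformer: 66 − 20·log₁₀(26.3/4.7) = 66 − 14.96 = 51.04 dB(A).
vacuum pump: 80 − 20·log₁₀(10.7/4.7) = 80 − 7.15 = 72.85 dB(A).
grinder: 86 − 20·log₁₀(47.1/4.7) = 86 − 20.02 = 65.98 dB(A).
Σ 10^(L/10) = 2.961e+07 → L_total = 10·log₁₀(2.961e+07) = 74.71 dB(A).

74.7 dB(A)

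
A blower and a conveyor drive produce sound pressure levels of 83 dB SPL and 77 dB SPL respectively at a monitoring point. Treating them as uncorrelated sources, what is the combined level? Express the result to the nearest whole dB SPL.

Incoherent sources combine by intensity addition: L_total = 10·log₁₀(Σ 10^(L_i/10)).
Σ 10^(L/10) = 10^(83/10) + 10^(77/10) = 2.496e+08.
L_total = 10·log₁₀(2.496e+08) = 83.97 dB SPL.

84 dB SPL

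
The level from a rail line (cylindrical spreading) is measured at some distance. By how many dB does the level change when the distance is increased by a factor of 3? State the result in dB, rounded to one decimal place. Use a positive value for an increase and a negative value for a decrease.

-4.8 dB

With cylindrical spreading the level changes by −10·log₁₀(r₂/r₁).
ΔL = −10·log₁₀(3) = -4.77 dB.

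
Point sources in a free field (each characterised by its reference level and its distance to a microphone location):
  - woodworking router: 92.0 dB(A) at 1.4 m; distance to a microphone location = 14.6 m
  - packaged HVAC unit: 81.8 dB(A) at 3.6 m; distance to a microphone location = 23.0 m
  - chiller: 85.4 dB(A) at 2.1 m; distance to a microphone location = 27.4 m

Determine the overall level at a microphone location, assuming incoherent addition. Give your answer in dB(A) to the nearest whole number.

73 dB(A)

Apply inverse-square spreading to bring every level to the receiver, then sum 10^(L/10).
woodworking router: 92.0 − 20·log₁₀(14.6/1.4) = 92.0 − 20.36 = 71.64 dB(A).
packaged HVAC unit: 81.8 − 20·log₁₀(23.0/3.6) = 81.8 − 16.11 = 65.69 dB(A).
chiller: 85.4 − 20·log₁₀(27.4/2.1) = 85.4 − 22.31 = 63.09 dB(A).
Σ 10^(L/10) = 2.032e+07 → L_total = 10·log₁₀(2.032e+07) = 73.08 dB(A).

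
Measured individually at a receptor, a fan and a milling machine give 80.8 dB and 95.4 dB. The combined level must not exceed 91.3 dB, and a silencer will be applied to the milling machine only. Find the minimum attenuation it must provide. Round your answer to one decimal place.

4.5 dB

Fixed contribution from the other source: Σ 10^(L/10) = 10^(80.8/10) = 1.202e+08 (80.80 dB).
To meet 91.3 dB overall, the treated milling machine may contribute at most 10^(91.3/10) − 1.202e+08 = 1.229e+09, i.e. 90.89 dB.
So the milling machine must be reduced from 95.4 to 90.89 dB: IL = 4.51 dB.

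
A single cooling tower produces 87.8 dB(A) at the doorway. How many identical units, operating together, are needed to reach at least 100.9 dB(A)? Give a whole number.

21

N identical sources give L₁ + 10·log₁₀ N, so require 10·log₁₀ N ≥ 100.9 − 87.8 = 13.1 dB.
N ≥ 10^(13.1/10) = 20.417, so N = 21.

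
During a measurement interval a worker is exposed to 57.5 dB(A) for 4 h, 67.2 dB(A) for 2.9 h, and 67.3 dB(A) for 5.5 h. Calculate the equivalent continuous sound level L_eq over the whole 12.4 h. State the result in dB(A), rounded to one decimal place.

Weight each interval's intensity by its duration and average over T = 12.4 h:
Σ tᵢ·10^(Lᵢ/10) = 4·10^(57.5/10) + 2.9·10^(67.2/10) + 5.5·10^(67.3/10) = 4.701e+07.
L_eq = 10·log₁₀(4.701e+07/12.4) = 65.79 dB(A).

65.8 dB(A)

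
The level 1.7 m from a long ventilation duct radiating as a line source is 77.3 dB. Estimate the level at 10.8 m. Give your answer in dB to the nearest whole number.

69 dB

Line-source attenuation: ΔL = 10·log₁₀(r₂/r₁) = 10·log₁₀(10.8/1.7) = 8.030 dB.
L₂ = 77.3 − 10·log₁₀(10.8/1.7) = 77.3 − 8.030 = 69.27 dB.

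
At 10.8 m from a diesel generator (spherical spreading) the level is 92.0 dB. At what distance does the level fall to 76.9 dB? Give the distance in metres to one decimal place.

61.4 m

Point-source spreading drops the level by 20·log₁₀(r₂/r₁); inverting, r₂/r₁ = 10^(ΔL/20).
r₂ = 10.8·10^((92.0−76.9)/20) = 10.8·10^(15.1/20) = 61.44 m.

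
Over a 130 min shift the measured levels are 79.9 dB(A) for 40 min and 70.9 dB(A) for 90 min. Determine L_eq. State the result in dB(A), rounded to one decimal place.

75.9 dB(A)

The energy average is taken in the linear domain: L_eq = 10·log₁₀[(Σ tᵢ·10^(Lᵢ/10))/T], T = 130 min.
Σ tᵢ·10^(Lᵢ/10) = 40·10^(79.9/10) + 90·10^(70.9/10) = 5.016e+09.
L_eq = 10·log₁₀(5.016e+09/130) = 75.86 dB(A).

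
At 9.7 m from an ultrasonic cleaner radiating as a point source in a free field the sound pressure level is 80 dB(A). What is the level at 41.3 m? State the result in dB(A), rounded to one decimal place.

Spherical spreading from a point source gives a 20·log₁₀(r₂/r₁) drop.
L₂ = 80 − 20·log₁₀(41.3/9.7) = 80 − 12.584 = 67.42 dB(A).

67.4 dB(A)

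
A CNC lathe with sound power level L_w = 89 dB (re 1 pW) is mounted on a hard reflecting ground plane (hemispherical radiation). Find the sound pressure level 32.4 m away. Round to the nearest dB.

51 dB

L_p = L_w − 10·log₁₀(2π·r²) with r = 32.4 m.
2π·r² = 6596 m², 10·log₁₀ of that is 38.193 dB.
L_p = 89 − 38.193 = 50.81 dB.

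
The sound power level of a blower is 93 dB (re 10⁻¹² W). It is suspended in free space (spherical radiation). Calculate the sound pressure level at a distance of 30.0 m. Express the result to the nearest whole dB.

52 dB

L_p = L_w − 10·log₁₀(4π·r²) with r = 30.0 m.
4π·r² = 1.131e+04 m², 10·log₁₀ of that is 40.535 dB.
L_p = 93 − 40.535 = 52.47 dB.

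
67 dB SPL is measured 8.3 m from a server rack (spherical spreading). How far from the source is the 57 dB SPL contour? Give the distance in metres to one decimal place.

The 10.0 dB drop corresponds to a distance ratio of 10^(10.0/20) for a point source.
r₂ = 8.3·10^((67−57)/20) = 8.3·10^(10.0/20) = 26.25 m.

26.2 m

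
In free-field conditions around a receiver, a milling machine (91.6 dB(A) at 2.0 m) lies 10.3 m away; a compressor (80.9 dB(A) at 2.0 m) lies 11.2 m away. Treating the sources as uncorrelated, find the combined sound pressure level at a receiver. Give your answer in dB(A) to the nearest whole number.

78 dB(A)

Apply inverse-square spreading to bring every level to the receiver, then sum 10^(L/10).
milling machine: 91.6 − 20·log₁₀(10.3/2.0) = 91.6 − 14.24 = 77.36 dB(A).
compressor: 80.9 − 20·log₁₀(11.2/2.0) = 80.9 − 14.96 = 65.94 dB(A).
Σ 10^(L/10) = 5.842e+07 → L_total = 10·log₁₀(5.842e+07) = 77.67 dB(A).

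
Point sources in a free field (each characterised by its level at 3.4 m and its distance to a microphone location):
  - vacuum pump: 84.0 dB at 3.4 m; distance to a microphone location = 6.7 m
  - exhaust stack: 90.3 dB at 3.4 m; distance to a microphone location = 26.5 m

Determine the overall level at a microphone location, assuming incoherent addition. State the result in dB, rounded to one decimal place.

79.2 dB

Apply inverse-square spreading to bring every level to the receiver, then sum 10^(L/10).
vacuum pump: 84.0 − 20·log₁₀(6.7/3.4) = 84.0 − 5.89 = 78.11 dB.
exhaust stack: 90.3 − 20·log₁₀(26.5/3.4) = 90.3 − 17.84 = 72.46 dB.
Σ 10^(L/10) = 8.232e+07 → L_total = 10·log₁₀(8.232e+07) = 79.16 dB.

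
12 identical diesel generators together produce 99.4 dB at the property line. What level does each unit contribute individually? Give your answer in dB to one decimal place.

88.6 dB

Dividing the total intensity by 12 lowers the level by 10·log₁₀ 12 = 10.792 dB: L₁ = 99.4 − 10.792.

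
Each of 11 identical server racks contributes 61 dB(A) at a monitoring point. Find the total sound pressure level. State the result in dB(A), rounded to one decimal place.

71.4 dB(A)

With 11 equal, uncorrelated contributions the intensity is 11× that of one unit, giving a rise of 10·log₁₀ 11.
L_total = 61 + 10·log₁₀(11) = 61 + 10.414 = 71.41 dB(A).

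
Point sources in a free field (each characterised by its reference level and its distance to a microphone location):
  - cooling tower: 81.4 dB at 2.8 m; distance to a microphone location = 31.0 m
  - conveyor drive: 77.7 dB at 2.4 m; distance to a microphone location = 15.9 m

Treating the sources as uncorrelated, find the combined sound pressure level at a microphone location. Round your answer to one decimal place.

Propagate each source to the receiver with L = L_ref − 20·log₁₀(r/r_ref), then add intensities.
cooling tower: 81.4 − 20·log₁₀(31.0/2.8) = 81.4 − 20.88 = 60.52 dB.
conveyor drive: 77.7 − 20·log₁₀(15.9/2.4) = 77.7 − 16.42 = 61.28 dB.
Σ 10^(L/10) = 2.468e+06 → L_total = 10·log₁₀(2.468e+06) = 63.92 dB.

63.9 dB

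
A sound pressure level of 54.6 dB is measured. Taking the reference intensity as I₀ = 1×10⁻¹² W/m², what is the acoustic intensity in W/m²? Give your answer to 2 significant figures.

2.9e-07 W/m²

I/I₀ = 10^(54.6/10) = 2.884e+05, so I = 2.884e+05 × 10⁻¹² W/m².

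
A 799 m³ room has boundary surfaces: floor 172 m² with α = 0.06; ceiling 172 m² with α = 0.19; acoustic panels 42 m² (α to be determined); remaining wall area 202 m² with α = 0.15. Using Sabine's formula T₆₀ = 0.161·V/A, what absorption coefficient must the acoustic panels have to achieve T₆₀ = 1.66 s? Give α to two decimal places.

0.10

From T₆₀ = 0.161·V/A, the target T₆₀ = 1.66 s needs A = 0.161·799/1.66 = 77.49 m².
Absorption from the other surfaces = 172·0.06 + 172·0.19 + 202·0.15 = 73.30 m², so the acoustic panels must supply 4.19 m² over 42 m².
α = 4.19/42 = 0.100.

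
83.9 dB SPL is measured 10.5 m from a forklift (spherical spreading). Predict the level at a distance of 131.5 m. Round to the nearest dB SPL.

62 dB SPL

Point-source attenuation: ΔL = 20·log₁₀(r₂/r₁) = 20·log₁₀(131.5/10.5) = 21.955 dB.
L₂ = 83.9 − 20·log₁₀(131.5/10.5) = 83.9 − 21.955 = 61.95 dB SPL.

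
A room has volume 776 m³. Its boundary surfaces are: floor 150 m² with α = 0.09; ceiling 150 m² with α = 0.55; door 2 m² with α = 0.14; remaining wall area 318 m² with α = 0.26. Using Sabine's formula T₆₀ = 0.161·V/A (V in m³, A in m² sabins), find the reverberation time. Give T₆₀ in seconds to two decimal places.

A = Σ Sᵢαᵢ = 150·0.09 + 150·0.55 + 2·0.14 + 318·0.26 = 178.96 m².
T₆₀ = 0.161·V/A = 0.161·776/178.96 = 0.698 s.

0.70 s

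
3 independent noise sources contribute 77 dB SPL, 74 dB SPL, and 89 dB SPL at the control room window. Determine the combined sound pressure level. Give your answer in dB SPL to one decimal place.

89.4 dB SPL

Incoherent sources combine by intensity addition: L_total = 10·log₁₀(Σ 10^(L_i/10)).
Σ 10^(L/10) = 10^(77/10) + 10^(74/10) + 10^(89/10) = 8.696e+08.
L_total = 10·log₁₀(8.696e+08) = 89.39 dB SPL.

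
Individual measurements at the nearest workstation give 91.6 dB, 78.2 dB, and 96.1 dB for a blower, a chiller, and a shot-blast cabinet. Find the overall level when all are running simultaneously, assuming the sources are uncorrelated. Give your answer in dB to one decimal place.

For uncorrelated sources the intensities add, so convert each level to linear form, sum, and take 10·log₁₀ of the total.
Σ 10^(L/10) = 10^(91.6/10) + 10^(78.2/10) + 10^(96.1/10) = 5.585e+09.
L_total = 10·log₁₀(5.585e+09) = 97.47 dB.

97.5 dB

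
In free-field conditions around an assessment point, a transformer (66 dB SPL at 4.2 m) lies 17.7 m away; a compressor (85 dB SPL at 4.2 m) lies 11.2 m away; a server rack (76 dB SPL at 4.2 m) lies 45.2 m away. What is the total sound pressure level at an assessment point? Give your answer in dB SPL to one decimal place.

76.5 dB SPL

Propagate each source to the receiver with L = L_ref − 20·log₁₀(r/r_ref), then add intensities.
transformer: 66 − 20·log₁₀(17.7/4.2) = 66 − 12.49 = 53.51 dB SPL.
compressor: 85 − 20·log₁₀(11.2/4.2) = 85 − 8.52 = 76.48 dB SPL.
server rack: 76 − 20·log₁₀(45.2/4.2) = 76 − 20.64 = 55.36 dB SPL.
Σ 10^(L/10) = 4.504e+07 → L_total = 10·log₁₀(4.504e+07) = 76.54 dB SPL.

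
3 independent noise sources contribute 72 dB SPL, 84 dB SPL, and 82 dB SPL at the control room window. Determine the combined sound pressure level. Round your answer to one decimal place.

86.3 dB SPL

For uncorrelated sources the intensities add, so convert each level to linear form, sum, and take 10·log₁₀ of the total.
Σ 10^(L/10) = 10^(72/10) + 10^(84/10) + 10^(82/10) = 4.255e+08.
L_total = 10·log₁₀(4.255e+08) = 86.29 dB SPL.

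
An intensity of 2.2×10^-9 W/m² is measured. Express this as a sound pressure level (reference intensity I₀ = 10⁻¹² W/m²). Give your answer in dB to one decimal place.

I/I₀ = 2.2×10^-9/10⁻¹² = 2.2×10^3, and L = 10·log₁₀(I/I₀).
L = 10·(0.3424 + 3) = 33.42 dB.

33.4 dB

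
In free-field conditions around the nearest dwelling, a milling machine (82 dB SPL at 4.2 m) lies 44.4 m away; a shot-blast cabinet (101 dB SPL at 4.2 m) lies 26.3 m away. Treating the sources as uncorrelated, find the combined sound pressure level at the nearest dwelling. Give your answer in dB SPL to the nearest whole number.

85 dB SPL

Propagate each source to the receiver with L = L_ref − 20·log₁₀(r/r_ref), then add intensities.
milling machine: 82 − 20·log₁₀(44.4/4.2) = 82 − 20.48 = 61.52 dB SPL.
shot-blast cabinet: 101 − 20·log₁₀(26.3/4.2) = 101 − 15.93 = 85.07 dB SPL.
Σ 10^(L/10) = 3.225e+08 → L_total = 10·log₁₀(3.225e+08) = 85.09 dB SPL.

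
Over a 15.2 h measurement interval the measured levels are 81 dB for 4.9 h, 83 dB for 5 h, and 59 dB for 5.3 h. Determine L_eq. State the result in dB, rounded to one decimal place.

80.3 dB

Weight each interval's intensity by its duration and average over T = 15.2 h:
Σ tᵢ·10^(Lᵢ/10) = 4.9·10^(81/10) + 5·10^(83/10) + 5.3·10^(59/10) = 1.619e+09.
L_eq = 10·log₁₀(1.619e+09/15.2) = 80.27 dB.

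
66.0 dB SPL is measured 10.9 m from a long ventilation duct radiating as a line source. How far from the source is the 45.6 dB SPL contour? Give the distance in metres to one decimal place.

For a line source L₁ − L₂ = 10·log₁₀(r₂/r₁), so r₂ = r₁·10^((L₁−L₂)/10).
r₂ = 10.9·10^((66.0−45.6)/10) = 10.9·10^(20.4/10) = 1195.16 m.

1195.2 m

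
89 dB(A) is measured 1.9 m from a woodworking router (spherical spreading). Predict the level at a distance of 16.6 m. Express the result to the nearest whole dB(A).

70 dB(A)

Point-source attenuation: ΔL = 20·log₁₀(r₂/r₁) = 20·log₁₀(16.6/1.9) = 18.827 dB.
L₂ = 89 − 20·log₁₀(16.6/1.9) = 89 − 18.827 = 70.17 dB(A).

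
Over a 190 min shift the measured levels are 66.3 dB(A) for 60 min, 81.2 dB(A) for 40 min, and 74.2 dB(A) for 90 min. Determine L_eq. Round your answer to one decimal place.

L_eq = 10·log₁₀[(1/T)·Σ tᵢ·10^(Lᵢ/10)] with T = 190 min.
Σ tᵢ·10^(Lᵢ/10) = 60·10^(66.3/10) + 40·10^(81.2/10) + 90·10^(74.2/10) = 7.896e+09.
L_eq = 10·log₁₀(7.896e+09/190) = 76.19 dB(A).

76.2 dB(A)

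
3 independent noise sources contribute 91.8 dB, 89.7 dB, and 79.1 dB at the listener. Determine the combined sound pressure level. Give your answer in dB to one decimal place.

94.0 dB

For uncorrelated sources the intensities add, so convert each level to linear form, sum, and take 10·log₁₀ of the total.
Σ 10^(L/10) = 10^(91.8/10) + 10^(89.7/10) + 10^(79.1/10) = 2.528e+09.
L_total = 10·log₁₀(2.528e+09) = 94.03 dB.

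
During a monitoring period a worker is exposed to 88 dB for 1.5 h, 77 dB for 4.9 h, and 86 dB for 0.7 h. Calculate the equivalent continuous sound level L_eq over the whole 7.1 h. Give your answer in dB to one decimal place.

83.2 dB

Weight each interval's intensity by its duration and average over T = 7.1 h:
Σ tᵢ·10^(Lᵢ/10) = 1.5·10^(88/10) + 4.9·10^(77/10) + 0.7·10^(86/10) = 1.471e+09.
L_eq = 10·log₁₀(1.471e+09/7.1) = 83.16 dB.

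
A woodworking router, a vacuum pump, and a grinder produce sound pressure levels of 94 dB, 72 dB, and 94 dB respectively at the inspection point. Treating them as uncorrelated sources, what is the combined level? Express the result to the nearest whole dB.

Incoherent sources combine by intensity addition: L_total = 10·log₁₀(Σ 10^(L_i/10)).
Σ 10^(L/10) = 10^(94/10) + 10^(72/10) + 10^(94/10) = 5.040e+09.
L_total = 10·log₁₀(5.040e+09) = 97.02 dB.

97 dB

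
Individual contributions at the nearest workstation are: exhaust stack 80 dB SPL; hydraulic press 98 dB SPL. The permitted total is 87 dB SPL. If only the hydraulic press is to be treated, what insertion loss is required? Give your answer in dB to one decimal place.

The untreated sources together contribute 10^(80/10) = 1.000e+08, i.e. 80.00 dB SPL.
To meet 87 dB SPL overall, the treated hydraulic press may contribute at most 10^(87/10) − 1.000e+08 = 4.012e+08, i.e. 86.03 dB SPL.
Required insertion loss = 98 − 86.03 = 11.97 dB.

12.0 dB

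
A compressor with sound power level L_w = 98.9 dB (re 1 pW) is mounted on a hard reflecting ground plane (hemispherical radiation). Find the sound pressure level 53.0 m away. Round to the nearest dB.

56 dB

The power spreads over a hemisphere of area 2π·r², so L_p = L_w − 10·log₁₀(2π·r²).
2π·r² = 1.765e+04 m², 10·log₁₀ of that is 42.467 dB.
L_p = 98.9 − 42.467 = 56.43 dB.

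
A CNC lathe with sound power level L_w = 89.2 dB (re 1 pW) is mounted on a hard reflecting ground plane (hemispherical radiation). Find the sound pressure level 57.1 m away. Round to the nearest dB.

Free-field hemispherical radiation: L_p = L_w − 10·log₁₀(2π·r²), r = 57.1 m.
2π·r² = 2.049e+04 m², 10·log₁₀ of that is 43.115 dB.
L_p = 89.2 − 43.115 = 46.09 dB.

46 dB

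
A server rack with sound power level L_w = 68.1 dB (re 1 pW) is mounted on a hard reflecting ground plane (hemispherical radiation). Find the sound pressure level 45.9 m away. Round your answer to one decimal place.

26.9 dB

The power spreads over a hemisphere of area 2π·r², so L_p = L_w − 10·log₁₀(2π·r²).
2π·r² = 1.324e+04 m², 10·log₁₀ of that is 41.218 dB.
L_p = 68.1 − 41.218 = 26.88 dB.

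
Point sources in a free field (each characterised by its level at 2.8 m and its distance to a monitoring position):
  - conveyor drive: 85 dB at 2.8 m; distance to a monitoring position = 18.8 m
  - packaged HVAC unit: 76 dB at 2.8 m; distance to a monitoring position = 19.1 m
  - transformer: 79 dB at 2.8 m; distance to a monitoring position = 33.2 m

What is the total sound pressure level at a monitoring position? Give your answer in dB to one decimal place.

Propagate each source to the receiver with L = L_ref − 20·log₁₀(r/r_ref), then add intensities.
conveyor drive: 85 − 20·log₁₀(18.8/2.8) = 85 − 16.54 = 68.46 dB.
packaged HVAC unit: 76 − 20·log₁₀(19.1/2.8) = 76 − 16.68 = 59.32 dB.
transformer: 79 − 20·log₁₀(33.2/2.8) = 79 − 21.48 = 57.52 dB.
Σ 10^(L/10) = 8.435e+06 → L_total = 10·log₁₀(8.435e+06) = 69.26 dB.

69.3 dB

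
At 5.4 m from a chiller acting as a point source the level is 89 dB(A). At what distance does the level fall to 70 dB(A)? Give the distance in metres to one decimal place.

Point-source spreading drops the level by 20·log₁₀(r₂/r₁); inverting, r₂/r₁ = 10^(ΔL/20).
r₂ = 5.4·10^((89−70)/20) = 5.4·10^(19.0/20) = 48.13 m.

48.1 m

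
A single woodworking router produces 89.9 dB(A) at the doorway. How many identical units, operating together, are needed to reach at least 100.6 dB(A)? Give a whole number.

The shortfall is 100.6 − 89.9 = 10.7 dB, and N units add 10·log₁₀ N, so need 10·log₁₀ N ≥ 10.7.
N ≥ 10^(10.7/10) = 11.749, so N = 12.

12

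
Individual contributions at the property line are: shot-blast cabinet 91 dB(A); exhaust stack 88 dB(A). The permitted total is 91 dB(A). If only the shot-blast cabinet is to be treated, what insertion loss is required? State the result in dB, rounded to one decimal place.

Fixed contribution from the other source: Σ 10^(L/10) = 10^(88/10) = 6.310e+08 (88.00 dB(A)).
The limit corresponds to 10^(91/10) = 1.259e+09; subtracting the fixed part leaves 6.280e+08 for the shot-blast cabinet, i.e. 87.98 dB(A).
So the shot-blast cabinet must be reduced from 91 to 87.98 dB(A): IL = 3.02 dB.

3.0 dB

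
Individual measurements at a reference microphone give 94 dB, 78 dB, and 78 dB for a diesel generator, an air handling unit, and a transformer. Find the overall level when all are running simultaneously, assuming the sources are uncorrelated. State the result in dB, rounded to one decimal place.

Incoherent sources combine by intensity addition: L_total = 10·log₁₀(Σ 10^(L_i/10)).
Σ 10^(L/10) = 10^(94/10) + 10^(78/10) + 10^(78/10) = 2.638e+09.
L_total = 10·log₁₀(2.638e+09) = 94.21 dB.

94.2 dB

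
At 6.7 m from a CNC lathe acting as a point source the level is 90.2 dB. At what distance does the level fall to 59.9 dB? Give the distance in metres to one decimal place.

219.3 m

For a point source L₁ − L₂ = 20·log₁₀(r₂/r₁), so r₂ = r₁·10^((L₁−L₂)/20).
r₂ = 6.7·10^((90.2−59.9)/20) = 6.7·10^(30.3/20) = 219.32 m.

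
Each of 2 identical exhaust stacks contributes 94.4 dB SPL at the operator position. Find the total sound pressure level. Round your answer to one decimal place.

97.4 dB SPL

With 2 equal, uncorrelated contributions the intensity is 2× that of one unit, giving a rise of 10·log₁₀ 2.
L_total = 94.4 + 10·log₁₀(2) = 94.4 + 3.010 = 97.41 dB SPL.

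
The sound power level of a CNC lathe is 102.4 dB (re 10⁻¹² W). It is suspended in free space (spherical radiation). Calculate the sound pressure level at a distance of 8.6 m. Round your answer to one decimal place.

72.7 dB

L_p = L_w − 10·log₁₀(4π·r²) with r = 8.6 m.
4π·r² = 929.4 m², 10·log₁₀ of that is 29.682 dB.
L_p = 102.4 − 29.682 = 72.72 dB.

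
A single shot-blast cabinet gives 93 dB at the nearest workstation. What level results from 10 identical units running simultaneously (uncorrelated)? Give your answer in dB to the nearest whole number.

103 dB

L_total = L₁ + 10·log₁₀ N for N identical incoherent sources.
L_total = 93 + 10·log₁₀(10) = 93 + 10.000 = 103.00 dB.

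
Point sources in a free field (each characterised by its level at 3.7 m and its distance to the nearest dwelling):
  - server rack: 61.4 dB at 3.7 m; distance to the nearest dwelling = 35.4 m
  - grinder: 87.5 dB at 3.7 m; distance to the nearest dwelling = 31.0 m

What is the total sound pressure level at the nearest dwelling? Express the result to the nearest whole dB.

69 dB

Apply inverse-square spreading to bring every level to the receiver, then sum 10^(L/10).
server rack: 61.4 − 20·log₁₀(35.4/3.7) = 61.4 − 19.62 = 41.78 dB.
grinder: 87.5 − 20·log₁₀(31.0/3.7) = 87.5 − 18.46 = 69.04 dB.
Σ 10^(L/10) = 8.026e+06 → L_total = 10·log₁₀(8.026e+06) = 69.04 dB.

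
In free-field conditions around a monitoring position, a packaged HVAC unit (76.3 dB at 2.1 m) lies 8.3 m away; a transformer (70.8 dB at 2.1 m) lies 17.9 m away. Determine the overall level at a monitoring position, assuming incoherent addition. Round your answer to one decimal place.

Propagate each source to the receiver with L = L_ref − 20·log₁₀(r/r_ref), then add intensities.
packaged HVAC unit: 76.3 − 20·log₁₀(8.3/2.1) = 76.3 − 11.94 = 64.36 dB.
transformer: 70.8 − 20·log₁₀(17.9/2.1) = 70.8 − 18.61 = 52.19 dB.
Σ 10^(L/10) = 2.896e+06 → L_total = 10·log₁₀(2.896e+06) = 64.62 dB.

64.6 dB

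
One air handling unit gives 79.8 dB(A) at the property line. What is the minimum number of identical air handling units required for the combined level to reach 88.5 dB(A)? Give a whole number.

The shortfall is 88.5 − 79.8 = 8.7 dB, and N units add 10·log₁₀ N, so need 10·log₁₀ N ≥ 8.7.
N ≥ 10^(8.7/10) = 7.413, so N = 8.

8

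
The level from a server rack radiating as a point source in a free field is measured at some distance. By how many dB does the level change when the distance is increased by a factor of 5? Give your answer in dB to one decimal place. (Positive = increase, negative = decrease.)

-14.0 dB

A point source loses 6 dB per doubling of distance; generally ΔL = −20·log₁₀(r₂/r₁).
ΔL = −20·log₁₀(5) = -13.98 dB.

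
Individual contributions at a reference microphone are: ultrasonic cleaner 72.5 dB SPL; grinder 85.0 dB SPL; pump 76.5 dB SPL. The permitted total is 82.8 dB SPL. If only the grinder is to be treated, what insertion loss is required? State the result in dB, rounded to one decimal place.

3.9 dB

Fixed contribution from the other sources: Σ 10^(L/10) = 10^(72.5/10) + 10^(76.5/10) = 6.245e+07 (77.96 dB SPL).
To meet 82.8 dB SPL overall, the treated grinder may contribute at most 10^(82.8/10) − 6.245e+07 = 1.281e+08, i.e. 81.08 dB SPL.
Required insertion loss = 85.0 − 81.08 = 3.92 dB.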